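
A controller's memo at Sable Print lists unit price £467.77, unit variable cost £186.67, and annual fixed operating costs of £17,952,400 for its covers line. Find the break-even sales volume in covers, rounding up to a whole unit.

63,865 covers

Contribution margin per unit = £467.77 − £186.67 = £281.10.
Units to break even: £17,952,400 ÷ £281.10 = 63,864.82, rounded up to 63,865.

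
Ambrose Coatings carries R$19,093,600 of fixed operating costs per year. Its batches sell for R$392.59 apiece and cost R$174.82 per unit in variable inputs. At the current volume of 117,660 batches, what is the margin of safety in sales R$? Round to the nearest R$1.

Each unit contributes R$392.59 − R$174.82 = R$217.77. Break-even units = R$19,093,600 ÷ R$217.77 = 87,677.83; break-even revenue = 87,677.83 × R$392.59 = R$34,421,437.41.
Current sales = 117,660 × R$392.59 = R$46,192,139.40.
Margin of safety = R$46,192,139.40 − R$34,421,437.41 = R$11,770,702.

R$11,770,702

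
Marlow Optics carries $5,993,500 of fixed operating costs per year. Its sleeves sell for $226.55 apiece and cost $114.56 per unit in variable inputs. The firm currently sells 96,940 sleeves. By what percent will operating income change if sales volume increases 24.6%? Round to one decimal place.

Total contribution margin = 96,940 × $111.99 = $10,856,310.60.
EBIT = $10,856,310.60 − $5,993,500 = $4,862,810.60.
So DOL = total CM / EBIT = $10,856,310.60 / $4,862,810.60 = 2.2325.
%ΔEBIT = DOL × %ΔSales = 2.2325 × +24.6% = +54.9%.

+54.9%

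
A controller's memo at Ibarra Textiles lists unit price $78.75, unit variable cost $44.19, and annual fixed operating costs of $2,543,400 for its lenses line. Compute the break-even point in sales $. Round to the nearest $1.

$5,795,508

CM per unit = $78.75 − $44.19 = $34.56; CM ratio = $34.56 / $78.75 = 0.4389.
Break-even sales = FC ÷ CM ratio = $2,543,400 × $78.75 / $34.56 = $5,795,508.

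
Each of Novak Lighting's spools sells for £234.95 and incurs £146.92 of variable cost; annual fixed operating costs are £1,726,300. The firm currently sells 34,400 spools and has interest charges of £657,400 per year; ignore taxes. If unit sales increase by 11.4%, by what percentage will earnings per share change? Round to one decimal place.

+53.6%

Contribution at this volume is 34,400 × £88.03 = £3,028,232.00.
EBIT = £3,028,232.00 − £1,726,300 = £1,301,932.00.
Interest = £657,400.00, so EBIT − I = £644,532.00.
DCL = total CM / (EBIT − I) = £3,028,232.00 / £644,532.00 = 4.6983.
%ΔEPS = DCL × %ΔSales = 4.6983 × +11.4% = +53.6%.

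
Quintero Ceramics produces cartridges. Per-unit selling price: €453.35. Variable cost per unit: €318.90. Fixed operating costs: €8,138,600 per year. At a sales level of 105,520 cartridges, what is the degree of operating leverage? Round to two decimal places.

2.35

At 105,520 units, contribution = 105,520 × €134.45 = €14,187,164.00.
Operating income = contribution − fixed costs = €14,187,164.00 − €8,138,600 = €6,048,564.00.
So DOL = total CM / EBIT = €14,187,164.00 / €6,048,564.00 = 2.3455.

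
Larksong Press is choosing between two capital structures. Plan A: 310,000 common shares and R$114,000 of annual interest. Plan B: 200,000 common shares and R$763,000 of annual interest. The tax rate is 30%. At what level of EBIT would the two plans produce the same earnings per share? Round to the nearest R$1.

R$1,943,000

Set EPS_A = EPS_B: (EBIT − R$114,000)(1 − 0.30) ÷ 310,000 = (EBIT − R$763,000)(1 − 0.30) ÷ 200,000.
Cancelling (1 − t) and cross-multiplying: 200,000·(EBIT − 114,000) = 310,000·(EBIT − 763,000).
EBIT × (310,000 − 200,000) = 763,000 × 310,000 − 114,000 × 200,000 = 213,730,000,000, so EBIT = 213,730,000,000 ÷ 110,000 = 1,943,000.00.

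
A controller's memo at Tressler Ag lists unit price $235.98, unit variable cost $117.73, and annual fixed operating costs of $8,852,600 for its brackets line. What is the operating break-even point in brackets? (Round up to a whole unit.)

74,864 brackets

Contribution margin per unit = $235.98 − $117.73 = $118.25.
Break-even Q = $8,852,600 / $118.25 = 74,863.42 → 74,864 brackets.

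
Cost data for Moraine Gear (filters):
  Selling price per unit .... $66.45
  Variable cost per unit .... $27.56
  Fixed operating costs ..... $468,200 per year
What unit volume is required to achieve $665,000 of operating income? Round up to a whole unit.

Contribution margin per unit = $66.45 − $27.56 = $38.89.
Need Q such that Q × $38.89 − $468,200 = $665,000, i.e. Q = $1,133,200 / $38.89 = 29,138.60 → 29,139.

29,139 filters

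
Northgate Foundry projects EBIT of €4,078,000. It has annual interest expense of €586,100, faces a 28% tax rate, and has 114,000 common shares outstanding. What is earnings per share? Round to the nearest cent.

€22.05

Interest = €586,100.00, so EBT = €4,078,000 − €586,100.00 = €3,491,900.00.
Net income = €3,491,900.00 × (1 − 0.28) = €2,514,168.00.
Per share: €2,514,168.00 / 114,000 shares = €22.05.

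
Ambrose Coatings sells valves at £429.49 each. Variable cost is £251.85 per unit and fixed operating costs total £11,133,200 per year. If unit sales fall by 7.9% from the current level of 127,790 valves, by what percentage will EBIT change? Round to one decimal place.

-15.5%

At 127,790 units, contribution = 127,790 × £177.64 = £22,700,615.60.
Operating income = contribution − fixed costs = £22,700,615.60 − £11,133,200 = £11,567,415.60.
DOL = contribution ÷ EBIT = £22,700,615.60 ÷ £11,567,415.60 = 1.9625.
Operating income changes by 1.9625 × -7.9% = -15.5%.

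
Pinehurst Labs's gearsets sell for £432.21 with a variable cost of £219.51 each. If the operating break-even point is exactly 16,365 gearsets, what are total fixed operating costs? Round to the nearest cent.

£3,480,835.50

Unit CM = price − variable cost = £432.21 − £219.51 = £212.70.
Fixed costs = break-even units × CM = 16,365 × £212.70 = £3,480,835.50.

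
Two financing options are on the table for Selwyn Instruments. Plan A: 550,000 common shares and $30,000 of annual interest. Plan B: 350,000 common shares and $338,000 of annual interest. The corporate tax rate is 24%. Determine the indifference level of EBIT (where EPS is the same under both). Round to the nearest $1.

$877,000

At indifference, (EBIT − 30,000)(1 − t)/550,000 = (EBIT − 338,000)(1 − t)/350,000.
The (1 − t) factor cancels: (EBIT − 30,000) × 350,000 = (EBIT − 338,000) × 550,000.
EBIT × (550,000 − 350,000) = 338,000 × 550,000 − 30,000 × 350,000 = 175,400,000,000, so EBIT = 175,400,000,000 ÷ 200,000 = 877,000.00.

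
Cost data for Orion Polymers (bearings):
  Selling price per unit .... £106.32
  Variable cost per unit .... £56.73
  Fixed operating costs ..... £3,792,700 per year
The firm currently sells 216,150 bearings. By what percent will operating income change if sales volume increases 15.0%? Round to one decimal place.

Contribution at this volume is 216,150 × £49.59 = £10,718,878.50.
Operating income = contribution − fixed costs = £10,718,878.50 − £3,792,700 = £6,926,178.50.
Degree of operating leverage = £10,718,878.50 / £6,926,178.50 = 1.5476.
%ΔEBIT = DOL × %ΔSales = 1.5476 × +15.0% = +23.2%.

+23.2%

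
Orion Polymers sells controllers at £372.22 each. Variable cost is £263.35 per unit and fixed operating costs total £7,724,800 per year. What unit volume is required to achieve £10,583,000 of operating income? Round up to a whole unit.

168,163 controllers

Unit CM = price − variable cost = £372.22 − £263.35 = £108.87.
Units = (FC + target) / CM = (£7,724,800 + £10,583,000) / £108.87 = 168,162.03, so 168,163 controllers.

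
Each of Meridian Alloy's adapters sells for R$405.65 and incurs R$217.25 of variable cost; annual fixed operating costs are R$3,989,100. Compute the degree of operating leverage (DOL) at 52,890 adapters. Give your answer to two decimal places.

1.67

At 52,890 units, contribution = 52,890 × R$188.40 = R$9,964,476.00.
EBIT = R$9,964,476.00 − R$3,989,100 = R$5,975,376.00.
DOL = contribution ÷ EBIT = R$9,964,476.00 ÷ R$5,975,376.00 = 1.6676.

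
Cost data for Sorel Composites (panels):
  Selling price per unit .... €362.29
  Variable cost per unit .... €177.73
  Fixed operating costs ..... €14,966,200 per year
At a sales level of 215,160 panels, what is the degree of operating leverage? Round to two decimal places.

1.60

Total contribution margin = 215,160 × €184.56 = €39,709,929.60.
Subtracting fixed costs: EBIT = €39,709,929.60 − €14,966,200 = €24,743,729.60.
DOL = contribution ÷ EBIT = €39,709,929.60 ÷ €24,743,729.60 = 1.6048.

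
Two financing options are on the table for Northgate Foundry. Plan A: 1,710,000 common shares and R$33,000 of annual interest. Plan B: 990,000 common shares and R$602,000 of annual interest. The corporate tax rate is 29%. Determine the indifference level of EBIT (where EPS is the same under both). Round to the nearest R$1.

R$1,384,375

At indifference, (EBIT − 33,000)(1 − t)/1,710,000 = (EBIT − 602,000)(1 − t)/990,000.
The (1 − t) factor cancels: (EBIT − 33,000) × 990,000 = (EBIT − 602,000) × 1,710,000.
Solving, EBIT = (602,000·1,710,000 − 33,000·990,000) / (1,710,000 − 990,000) = 996,750,000,000 / 720,000 = 1,384,375.00.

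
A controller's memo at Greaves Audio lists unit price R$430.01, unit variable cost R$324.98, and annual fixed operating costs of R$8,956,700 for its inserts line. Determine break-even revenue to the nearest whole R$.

CM per unit = R$430.01 − R$324.98 = R$105.03; CM ratio = R$105.03 / R$430.01 = 0.2443.
Break-even revenue = fixed costs × price ÷ CM = R$8,956,700 × R$430.01 ÷ R$105.03 = R$36,670,195.

R$36,670,195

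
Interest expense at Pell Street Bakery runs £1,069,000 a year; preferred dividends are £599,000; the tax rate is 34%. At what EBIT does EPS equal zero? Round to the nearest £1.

Preferred dividends are paid after tax, so their pre-tax equivalent is £599,000 ÷ (1 − 0.34) = £907,575.76.
Financial break-even EBIT = interest + D_p ÷ (1 − t) = £1,069,000 + £907,575.76 = £1,976,575.76.

£1,976,576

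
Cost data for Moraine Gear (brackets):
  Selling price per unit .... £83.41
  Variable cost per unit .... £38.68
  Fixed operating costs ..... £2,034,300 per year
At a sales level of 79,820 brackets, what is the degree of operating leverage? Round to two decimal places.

2.32

Total contribution margin = 79,820 × £44.73 = £3,570,348.60.
Subtracting fixed costs: EBIT = £3,570,348.60 − £2,034,300 = £1,536,048.60.
So DOL = total CM / EBIT = £3,570,348.60 / £1,536,048.60 = 2.3244.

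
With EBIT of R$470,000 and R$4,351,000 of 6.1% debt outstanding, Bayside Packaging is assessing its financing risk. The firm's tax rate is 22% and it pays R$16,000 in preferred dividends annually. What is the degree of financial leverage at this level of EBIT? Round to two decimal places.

2.55

Interest = R$265,411.00.
Pre-tax preferred-dividend burden = R$16,000 ÷ (1 − 0.22) = R$20,512.82.
DFL = EBIT ÷ [EBIT − I − D_p/(1−t)] = R$470,000 ÷ [R$470,000 − R$265,411.00 − R$20,512.82] = R$470,000 ÷ R$184,076.18 = 2.5533.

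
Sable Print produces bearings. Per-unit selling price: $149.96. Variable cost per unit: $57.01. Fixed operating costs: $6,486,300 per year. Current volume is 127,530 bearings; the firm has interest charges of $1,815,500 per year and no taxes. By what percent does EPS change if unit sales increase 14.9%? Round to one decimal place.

Total contribution margin = 127,530 × $92.95 = $11,853,913.50.
Operating income = contribution − fixed costs = $11,853,913.50 − $6,486,300 = $5,367,613.50.
After interest of $1,815,500.00, pre-tax earnings = $3,552,113.50.
DCL = total CM / (EBIT − I) = $11,853,913.50 / $3,552,113.50 = 3.3371.
%ΔEPS = DCL × %ΔSales = 3.3371 × +14.9% = +49.7%.

+49.7%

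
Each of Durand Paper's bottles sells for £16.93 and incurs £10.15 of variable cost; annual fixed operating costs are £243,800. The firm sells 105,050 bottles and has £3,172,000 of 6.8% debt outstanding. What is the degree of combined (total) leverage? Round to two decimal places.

Contribution at this volume is 105,050 × £6.78 = £712,239.00.
Operating income = contribution − fixed costs = £712,239.00 − £243,800 = £468,439.00. Interest = £215,696.00, so EBIT − I = £252,743.00.
Degree of total leverage = total CM / (EBIT − interest) = £712,239.00 / £252,743.00 = 2.8180.

2.82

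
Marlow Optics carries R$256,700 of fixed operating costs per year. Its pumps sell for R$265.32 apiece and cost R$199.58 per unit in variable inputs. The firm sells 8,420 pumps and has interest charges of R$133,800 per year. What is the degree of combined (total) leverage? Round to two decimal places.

At 8,420 units, contribution = 8,420 × R$65.74 = R$553,530.80.
Subtracting fixed costs: EBIT = R$553,530.80 − R$256,700 = R$296,830.80. Interest = R$133,800.00, so EBIT − I = R$163,030.80.
Degree of total leverage = total CM / (EBIT − interest) = R$553,530.80 / R$163,030.80 = 3.3953.

3.40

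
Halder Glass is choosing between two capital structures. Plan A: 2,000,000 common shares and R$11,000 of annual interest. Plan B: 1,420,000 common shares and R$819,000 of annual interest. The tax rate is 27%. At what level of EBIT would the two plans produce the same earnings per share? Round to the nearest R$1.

R$2,797,207

Set EPS_A = EPS_B: (EBIT − R$11,000)(1 − 0.27) ÷ 2,000,000 = (EBIT − R$819,000)(1 − 0.27) ÷ 1,420,000.
Cancelling (1 − t) and cross-multiplying: 1,420,000·(EBIT − 11,000) = 2,000,000·(EBIT − 819,000).
Solving, EBIT = (819,000·2,000,000 − 11,000·1,420,000) / (2,000,000 − 1,420,000) = 1,622,380,000,000 / 580,000 = 2,797,206.90.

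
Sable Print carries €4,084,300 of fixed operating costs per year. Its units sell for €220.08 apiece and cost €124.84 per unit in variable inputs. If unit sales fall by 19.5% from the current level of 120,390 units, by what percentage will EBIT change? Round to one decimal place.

At 120,390 units, contribution = 120,390 × €95.24 = €11,465,943.60.
Subtracting fixed costs: EBIT = €11,465,943.60 − €4,084,300 = €7,381,643.60.
DOL = contribution ÷ EBIT = €11,465,943.60 ÷ €7,381,643.60 = 1.5533.
%ΔEBIT = DOL × %ΔSales = 1.5533 × -19.5% = -30.3%.

-30.3%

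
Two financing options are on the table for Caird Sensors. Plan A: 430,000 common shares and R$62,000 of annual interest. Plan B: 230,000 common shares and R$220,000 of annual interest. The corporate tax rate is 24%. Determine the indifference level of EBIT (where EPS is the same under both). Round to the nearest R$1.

R$401,700

At indifference, (EBIT − 62,000)(1 − t)/430,000 = (EBIT − 220,000)(1 − t)/230,000.
The (1 − t) factor cancels: (EBIT − 62,000) × 230,000 = (EBIT − 220,000) × 430,000.
EBIT × (430,000 − 230,000) = 220,000 × 430,000 − 62,000 × 230,000 = 80,340,000,000, so EBIT = 80,340,000,000 ÷ 200,000 = 401,700.00.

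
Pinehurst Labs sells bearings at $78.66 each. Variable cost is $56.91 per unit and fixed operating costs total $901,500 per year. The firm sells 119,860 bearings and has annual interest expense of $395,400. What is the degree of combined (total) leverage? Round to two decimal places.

At 119,860 units, contribution = 119,860 × $21.75 = $2,606,955.00.
EBIT = $2,606,955.00 − $901,500 = $1,705,455.00. Interest = $395,400.00.
DOL = $2,606,955.00 ÷ $1,705,455.00 = 1.5286; DFL = $1,705,455.00 ÷ $1,310,055.00 = 1.3018.
DCL = DOL × DFL = 1.5286 × 1.3018 = 1.9899.

1.99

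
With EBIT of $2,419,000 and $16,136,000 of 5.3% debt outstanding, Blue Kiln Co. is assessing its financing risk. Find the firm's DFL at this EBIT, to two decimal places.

Annual interest charges come to $855,208.00.
Degree of financial leverage = EBIT / (EBIT − interest) = $2,419,000 / $1,563,792.00 = 1.5469.

1.55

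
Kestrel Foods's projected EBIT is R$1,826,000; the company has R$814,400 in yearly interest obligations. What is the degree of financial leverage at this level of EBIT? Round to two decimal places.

Annual interest charges come to R$814,400.00.
DFL = EBIT ÷ (EBIT − I) = R$1,826,000 ÷ (R$1,826,000 − R$814,400.00) = R$1,826,000 ÷ R$1,011,600.00 = 1.8051.

1.81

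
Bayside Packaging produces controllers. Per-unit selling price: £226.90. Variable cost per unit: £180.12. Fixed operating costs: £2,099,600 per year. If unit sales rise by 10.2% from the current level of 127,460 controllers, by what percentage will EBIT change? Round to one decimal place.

Total contribution margin = 127,460 × £46.78 = £5,962,578.80.
Operating income = contribution − fixed costs = £5,962,578.80 − £2,099,600 = £3,862,978.80.
DOL = contribution ÷ EBIT = £5,962,578.80 ÷ £3,862,978.80 = 1.5435.
Operating income changes by 1.5435 × +10.2% = +15.7%.

+15.7%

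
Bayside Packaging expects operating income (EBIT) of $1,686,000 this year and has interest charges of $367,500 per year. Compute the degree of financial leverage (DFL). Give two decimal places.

1.28

Annual interest charges come to $367,500.00.
Degree of financial leverage = EBIT / (EBIT − interest) = $1,686,000 / $1,318,500.00 = 1.2787.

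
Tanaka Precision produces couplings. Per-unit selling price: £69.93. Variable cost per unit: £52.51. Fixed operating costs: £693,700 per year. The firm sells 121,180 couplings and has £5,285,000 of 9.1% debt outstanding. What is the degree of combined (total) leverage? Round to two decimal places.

At 121,180 units, contribution = 121,180 × £17.42 = £2,110,955.60.
Operating income = contribution − fixed costs = £2,110,955.60 − £693,700 = £1,417,255.60. Interest = £480,935.00, so EBIT − I = £936,320.60.
Degree of total leverage = total CM / (EBIT − interest) = £2,110,955.60 / £936,320.60 = 2.2545.

2.25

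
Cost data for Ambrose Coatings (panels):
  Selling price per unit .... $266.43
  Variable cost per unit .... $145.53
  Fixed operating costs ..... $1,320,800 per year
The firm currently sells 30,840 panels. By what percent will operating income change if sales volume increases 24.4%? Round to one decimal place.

Contribution at this volume is 30,840 × $120.90 = $3,728,556.00.
Subtracting fixed costs: EBIT = $3,728,556.00 − $1,320,800 = $2,407,756.00.
DOL = contribution ÷ EBIT = $3,728,556.00 ÷ $2,407,756.00 = 1.5486.
%ΔEBIT = DOL × %ΔSales = 1.5486 × +24.4% = +37.8%.

+37.8%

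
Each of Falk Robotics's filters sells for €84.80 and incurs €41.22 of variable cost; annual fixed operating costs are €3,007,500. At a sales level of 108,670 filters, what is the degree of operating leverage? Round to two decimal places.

Total contribution margin = 108,670 × €43.58 = €4,735,838.60.
Subtracting fixed costs: EBIT = €4,735,838.60 − €3,007,500 = €1,728,338.60.
Degree of operating leverage = €4,735,838.60 / €1,728,338.60 = 2.7401.

2.74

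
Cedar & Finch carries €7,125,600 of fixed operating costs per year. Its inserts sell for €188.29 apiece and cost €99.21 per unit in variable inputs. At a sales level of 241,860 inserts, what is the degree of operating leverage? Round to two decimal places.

At 241,860 units, contribution = 241,860 × €89.08 = €21,544,888.80.
Subtracting fixed costs: EBIT = €21,544,888.80 − €7,125,600 = €14,419,288.80.
Degree of operating leverage = €21,544,888.80 / €14,419,288.80 = 1.4942.

1.49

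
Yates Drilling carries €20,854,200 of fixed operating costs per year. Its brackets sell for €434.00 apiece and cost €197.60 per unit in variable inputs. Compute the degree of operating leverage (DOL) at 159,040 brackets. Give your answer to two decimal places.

2.25

Contribution at this volume is 159,040 × €236.40 = €37,597,056.00.
Operating income = contribution − fixed costs = €37,597,056.00 − €20,854,200 = €16,742,856.00.
DOL = contribution ÷ EBIT = €37,597,056.00 ÷ €16,742,856.00 = 2.2456.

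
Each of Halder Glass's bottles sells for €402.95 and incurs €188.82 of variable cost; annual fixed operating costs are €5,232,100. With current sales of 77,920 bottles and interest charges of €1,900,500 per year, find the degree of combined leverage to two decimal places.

At 77,920 units, contribution = 77,920 × €214.13 = €16,685,009.60.
EBIT = €16,685,009.60 − €5,232,100 = €11,452,909.60. Interest = €1,900,500.00.
DOL = €16,685,009.60 ÷ €11,452,909.60 = 1.4568; DFL = €11,452,909.60 ÷ €9,552,409.60 = 1.1990.
DCL = DOL × DFL = 1.4568 × 1.1990 = 1.7467.

1.75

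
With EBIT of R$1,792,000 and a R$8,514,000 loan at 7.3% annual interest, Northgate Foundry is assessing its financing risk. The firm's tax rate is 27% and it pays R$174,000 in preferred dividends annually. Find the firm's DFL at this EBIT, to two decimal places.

Interest = R$621,522.00.
Pre-tax preferred-dividend burden = R$174,000 ÷ (1 − 0.27) = R$238,356.16.
DFL = EBIT ÷ [EBIT − I − D_p/(1−t)] = R$1,792,000 ÷ [R$1,792,000 − R$621,522.00 − R$238,356.16] = R$1,792,000 ÷ R$932,121.84 = 1.9225.

1.92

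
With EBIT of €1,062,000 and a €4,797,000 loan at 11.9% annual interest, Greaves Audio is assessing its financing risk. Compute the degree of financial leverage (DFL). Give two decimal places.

2.16

Annual interest charges come to €570,843.00.
Degree of financial leverage = EBIT / (EBIT − interest) = €1,062,000 / €491,157.00 = 2.1622.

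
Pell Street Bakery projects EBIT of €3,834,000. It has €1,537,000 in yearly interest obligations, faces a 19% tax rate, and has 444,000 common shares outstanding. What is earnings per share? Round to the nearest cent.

€4.19

Pre-tax income = €3,834,000 − €1,537,000.00 = €2,297,000.00.
Net income = €2,297,000.00 × (1 − 0.19) = €1,860,570.00.
EPS = €1,860,570.00 ÷ 444,000 = €4.19.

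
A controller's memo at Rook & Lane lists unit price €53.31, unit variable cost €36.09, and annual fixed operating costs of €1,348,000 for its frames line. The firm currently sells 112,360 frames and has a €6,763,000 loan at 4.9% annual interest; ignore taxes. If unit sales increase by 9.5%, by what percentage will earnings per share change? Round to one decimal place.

+72.0%

At 112,360 units, contribution = 112,360 × €17.22 = €1,934,839.20.
Subtracting fixed costs: EBIT = €1,934,839.20 − €1,348,000 = €586,839.20.
After interest of €331,387.00, pre-tax earnings = €255,452.20.
DCL = total CM / (EBIT − I) = €1,934,839.20 / €255,452.20 = 7.5742.
%ΔEPS = DCL × %ΔSales = 7.5742 × +9.5% = +72.0%.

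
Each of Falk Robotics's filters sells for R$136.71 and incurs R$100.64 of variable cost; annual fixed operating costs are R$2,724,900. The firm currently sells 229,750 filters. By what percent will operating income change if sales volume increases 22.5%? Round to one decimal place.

+33.5%

Total contribution margin = 229,750 × R$36.07 = R$8,287,082.50.
Subtracting fixed costs: EBIT = R$8,287,082.50 − R$2,724,900 = R$5,562,182.50.
Degree of operating leverage = R$8,287,082.50 / R$5,562,182.50 = 1.4899.
Operating income changes by 1.4899 × +22.5% = +33.5%.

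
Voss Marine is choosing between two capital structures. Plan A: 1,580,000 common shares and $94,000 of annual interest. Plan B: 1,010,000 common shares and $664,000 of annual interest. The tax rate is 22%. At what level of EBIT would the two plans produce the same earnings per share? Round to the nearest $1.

Set EPS_A = EPS_B: (EBIT − $94,000)(1 − 0.22) ÷ 1,580,000 = (EBIT − $664,000)(1 − 0.22) ÷ 1,010,000.
Cancelling (1 − t) and cross-multiplying: 1,010,000·(EBIT − 94,000) = 1,580,000·(EBIT − 664,000).
EBIT × (1,580,000 − 1,010,000) = 664,000 × 1,580,000 − 94,000 × 1,010,000 = 954,180,000,000, so EBIT = 954,180,000,000 ÷ 570,000 = 1,674,000.00.

$1,674,000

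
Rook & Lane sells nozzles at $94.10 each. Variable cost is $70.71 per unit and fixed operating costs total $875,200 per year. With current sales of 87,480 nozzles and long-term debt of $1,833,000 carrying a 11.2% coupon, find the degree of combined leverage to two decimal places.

2.12

At 87,480 units, contribution = 87,480 × $23.39 = $2,046,157.20.
EBIT = $2,046,157.20 − $875,200 = $1,170,957.20. Interest = $205,296.00, so EBIT − I = $965,661.20.
Degree of total leverage = total CM / (EBIT − interest) = $2,046,157.20 / $965,661.20 = 2.1189.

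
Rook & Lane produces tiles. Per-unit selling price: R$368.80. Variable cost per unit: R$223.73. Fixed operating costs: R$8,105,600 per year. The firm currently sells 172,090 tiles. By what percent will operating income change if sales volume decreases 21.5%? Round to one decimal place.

-31.8%

Total contribution margin = 172,090 × R$145.07 = R$24,965,096.30.
Subtracting fixed costs: EBIT = R$24,965,096.30 − R$8,105,600 = R$16,859,496.30.
So DOL = total CM / EBIT = R$24,965,096.30 / R$16,859,496.30 = 1.4808.
%ΔEBIT = DOL × %ΔSales = 1.4808 × -21.5% = -31.8%.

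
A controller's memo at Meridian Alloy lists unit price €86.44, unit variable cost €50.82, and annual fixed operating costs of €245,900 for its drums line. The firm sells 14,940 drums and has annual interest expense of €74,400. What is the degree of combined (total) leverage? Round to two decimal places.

At 14,940 units, contribution = 14,940 × €35.62 = €532,162.80.
EBIT = €532,162.80 − €245,900 = €286,262.80. Interest = €74,400.00, so EBIT − I = €211,862.80.
Degree of total leverage = total CM / (EBIT − interest) = €532,162.80 / €211,862.80 = 2.5118.

2.51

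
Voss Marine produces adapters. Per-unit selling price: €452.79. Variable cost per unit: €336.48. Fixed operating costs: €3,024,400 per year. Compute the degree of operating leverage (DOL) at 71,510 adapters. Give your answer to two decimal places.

Contribution at this volume is 71,510 × €116.31 = €8,317,328.10.
Operating income = contribution − fixed costs = €8,317,328.10 − €3,024,400 = €5,292,928.10.
Degree of operating leverage = €8,317,328.10 / €5,292,928.10 = 1.5714.

1.57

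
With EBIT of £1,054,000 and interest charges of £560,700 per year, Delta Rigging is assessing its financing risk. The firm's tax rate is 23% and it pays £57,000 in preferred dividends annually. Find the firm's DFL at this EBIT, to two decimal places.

Annual interest charges come to £560,700.00.
Pre-tax preferred-dividend burden = £57,000 ÷ (1 − 0.23) = £74,025.97.
DFL = EBIT ÷ [EBIT − I − D_p/(1−t)] = £1,054,000 ÷ [£1,054,000 − £560,700.00 − £74,025.97] = £1,054,000 ÷ £419,274.03 = 2.5139.

2.51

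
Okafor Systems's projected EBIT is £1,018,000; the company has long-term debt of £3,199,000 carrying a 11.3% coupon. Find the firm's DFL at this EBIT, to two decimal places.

1.55

Interest = £361,487.00.
DFL = EBIT ÷ (EBIT − I) = £1,018,000 ÷ (£1,018,000 − £361,487.00) = £1,018,000 ÷ £656,513.00 = 1.5506.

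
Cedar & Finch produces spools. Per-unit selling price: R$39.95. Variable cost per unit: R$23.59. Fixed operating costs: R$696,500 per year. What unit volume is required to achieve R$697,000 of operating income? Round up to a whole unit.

85,178 spools

Each unit contributes R$39.95 − R$23.59 = R$16.36.
Units = (FC + target) / CM = (R$696,500 + R$697,000) / R$16.36 = 85,177.26, so 85,178 spools.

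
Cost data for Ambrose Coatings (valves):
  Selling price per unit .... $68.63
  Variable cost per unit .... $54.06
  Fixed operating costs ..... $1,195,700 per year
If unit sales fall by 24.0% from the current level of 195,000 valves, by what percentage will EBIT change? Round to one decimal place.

At 195,000 units, contribution = 195,000 × $14.57 = $2,841,150.00.
Subtracting fixed costs: EBIT = $2,841,150.00 − $1,195,700 = $1,645,450.00.
DOL = contribution ÷ EBIT = $2,841,150.00 ÷ $1,645,450.00 = 1.7267.
%ΔEBIT = DOL × %ΔSales = 1.7267 × -24.0% = -41.4%.

-41.4%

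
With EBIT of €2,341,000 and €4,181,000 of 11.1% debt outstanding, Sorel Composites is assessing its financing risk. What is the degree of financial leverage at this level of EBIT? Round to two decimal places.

Annual interest charges come to €464,091.00.
Degree of financial leverage = EBIT / (EBIT − interest) = €2,341,000 / €1,876,909.00 = 1.2473.

1.25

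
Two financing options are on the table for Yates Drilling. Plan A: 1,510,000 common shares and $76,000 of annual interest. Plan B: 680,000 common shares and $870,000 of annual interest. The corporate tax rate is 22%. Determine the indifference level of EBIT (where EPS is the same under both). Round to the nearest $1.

$1,520,506

At indifference, (EBIT − 76,000)(1 − t)/1,510,000 = (EBIT − 870,000)(1 − t)/680,000.
Cancelling (1 − t) and cross-multiplying: 680,000·(EBIT − 76,000) = 1,510,000·(EBIT − 870,000).
EBIT × (1,510,000 − 680,000) = 870,000 × 1,510,000 − 76,000 × 680,000 = 1,262,020,000,000, so EBIT = 1,262,020,000,000 ÷ 830,000 = 1,520,506.02.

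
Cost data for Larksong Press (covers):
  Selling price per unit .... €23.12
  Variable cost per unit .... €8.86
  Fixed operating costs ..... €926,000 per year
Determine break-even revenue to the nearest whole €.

Contribution margin per unit = €23.12 − €8.86 = €14.26, a CM ratio of €14.26 ÷ €23.12 = 0.6168.
Break-even revenue = fixed costs × price ÷ CM = €926,000 × €23.12 ÷ €14.26 = €1,501,341.

€1,501,341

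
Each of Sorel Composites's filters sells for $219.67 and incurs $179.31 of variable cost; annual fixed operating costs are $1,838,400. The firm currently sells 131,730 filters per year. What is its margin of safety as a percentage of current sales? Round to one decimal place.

65.4%

Each unit contributes $219.67 − $179.31 = $40.36. Break-even units = $1,838,400 ÷ $40.36 = 45,550.05; break-even revenue = 45,550.05 × $219.67 = $10,005,979.39.
Actual sales revenue = 131,730 × $219.67 = $28,937,129.10.
Margin of safety = ($28,937,129.10 − $10,005,979.39) ÷ $28,937,129.10 = 65.4%.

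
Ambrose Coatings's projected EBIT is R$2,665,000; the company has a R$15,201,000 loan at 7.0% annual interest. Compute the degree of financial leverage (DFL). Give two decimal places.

1.66

Annual interest charges come to R$1,064,070.00.
DFL = EBIT ÷ (EBIT − I) = R$2,665,000 ÷ (R$2,665,000 − R$1,064,070.00) = R$2,665,000 ÷ R$1,600,930.00 = 1.6647.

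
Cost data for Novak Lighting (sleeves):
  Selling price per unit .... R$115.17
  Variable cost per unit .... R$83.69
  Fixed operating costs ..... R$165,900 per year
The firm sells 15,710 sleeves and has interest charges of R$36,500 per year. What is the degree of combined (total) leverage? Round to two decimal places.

Total contribution margin = 15,710 × R$31.48 = R$494,550.80.
Subtracting fixed costs: EBIT = R$494,550.80 − R$165,900 = R$328,650.80. Interest = R$36,500.00.
DOL = R$494,550.80 ÷ R$328,650.80 = 1.5048; DFL = R$328,650.80 ÷ R$292,150.80 = 1.1249.
Combined leverage = 1.5048 × 1.1249 = 1.6927.

1.69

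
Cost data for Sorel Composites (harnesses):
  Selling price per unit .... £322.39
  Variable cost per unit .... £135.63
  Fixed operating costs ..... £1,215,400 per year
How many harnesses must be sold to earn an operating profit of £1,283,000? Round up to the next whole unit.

13,378 harnesses

Unit CM = price − variable cost = £322.39 − £135.63 = £186.76.
Required volume = (fixed costs + target profit) ÷ CM = (£1,215,400 + £1,283,000) ÷ £186.76 = 13,377.60, so 13,378 harnesses.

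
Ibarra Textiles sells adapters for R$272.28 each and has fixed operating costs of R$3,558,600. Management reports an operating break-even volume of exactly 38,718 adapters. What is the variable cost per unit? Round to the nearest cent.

At break-even, FC = Q × (P − VC), so P − VC = R$3,558,600 ÷ 38,718 = R$91.9107.
Variable cost per unit = R$272.28 − R$91.9107 = R$180.37.

R$180.37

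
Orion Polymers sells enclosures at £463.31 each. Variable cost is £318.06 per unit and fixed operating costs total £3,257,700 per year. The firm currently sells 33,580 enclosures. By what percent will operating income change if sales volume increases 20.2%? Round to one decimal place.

At 33,580 units, contribution = 33,580 × £145.25 = £4,877,495.00.
Subtracting fixed costs: EBIT = £4,877,495.00 − £3,257,700 = £1,619,795.00.
DOL = contribution ÷ EBIT = £4,877,495.00 ÷ £1,619,795.00 = 3.0112.
Operating income changes by 3.0112 × +20.2% = +60.8%.

+60.8%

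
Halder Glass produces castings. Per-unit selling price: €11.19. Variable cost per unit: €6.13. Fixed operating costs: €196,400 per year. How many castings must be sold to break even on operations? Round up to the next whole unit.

Each unit contributes €11.19 − €6.13 = €5.06.
Break-even volume = fixed costs ÷ CM per unit = €196,400 ÷ €5.06 = 38,814.23, so 38,815 castings.

38,815 castings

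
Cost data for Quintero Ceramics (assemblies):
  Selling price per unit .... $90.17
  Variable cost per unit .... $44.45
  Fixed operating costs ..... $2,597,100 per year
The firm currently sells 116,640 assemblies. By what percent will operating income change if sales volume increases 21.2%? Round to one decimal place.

Contribution at this volume is 116,640 × $45.72 = $5,332,780.80.
Subtracting fixed costs: EBIT = $5,332,780.80 − $2,597,100 = $2,735,680.80.
So DOL = total CM / EBIT = $5,332,780.80 / $2,735,680.80 = 1.9493.
So EBIT moves 1.9493 × (+21.2%) = +41.3%.

+41.3%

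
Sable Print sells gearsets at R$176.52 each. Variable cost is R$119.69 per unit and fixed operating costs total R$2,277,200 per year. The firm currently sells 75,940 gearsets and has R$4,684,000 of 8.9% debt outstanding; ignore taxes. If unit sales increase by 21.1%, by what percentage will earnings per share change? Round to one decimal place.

+56.2%

Contribution at this volume is 75,940 × R$56.83 = R$4,315,670.20.
EBIT = R$4,315,670.20 − R$2,277,200 = R$2,038,470.20.
After interest of R$416,876.00, pre-tax earnings = R$1,621,594.20.
Degree of combined leverage = contribution ÷ (EBIT − I) = R$4,315,670.20 ÷ R$1,621,594.20 = 2.6614.
%ΔEPS = DCL × %ΔSales = 2.6614 × +21.1% = +56.2%.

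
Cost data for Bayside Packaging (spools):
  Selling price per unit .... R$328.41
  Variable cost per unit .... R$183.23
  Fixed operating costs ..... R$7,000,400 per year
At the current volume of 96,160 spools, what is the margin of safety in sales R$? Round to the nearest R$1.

R$15,744,382

Unit CM = price − variable cost = R$328.41 − R$183.23 = R$145.18. Break-even units = R$7,000,400 ÷ R$145.18 = 48,218.76; break-even revenue = 48,218.76 × R$328.41 = R$15,835,523.93.
Current sales = 96,160 × R$328.41 = R$31,579,905.60.
Margin of safety = R$31,579,905.60 − R$15,835,523.93 = R$15,744,382.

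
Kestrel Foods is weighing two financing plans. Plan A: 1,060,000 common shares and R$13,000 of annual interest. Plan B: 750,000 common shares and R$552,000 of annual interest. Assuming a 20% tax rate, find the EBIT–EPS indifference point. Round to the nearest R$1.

R$1,856,032

Set EPS_A = EPS_B: (EBIT − R$13,000)(1 − 0.20) ÷ 1,060,000 = (EBIT − R$552,000)(1 − 0.20) ÷ 750,000.
Cancelling (1 − t) and cross-multiplying: 750,000·(EBIT − 13,000) = 1,060,000·(EBIT − 552,000).
Solving, EBIT = (552,000·1,060,000 − 13,000·750,000) / (1,060,000 − 750,000) = 575,370,000,000 / 310,000 = 1,856,032.26.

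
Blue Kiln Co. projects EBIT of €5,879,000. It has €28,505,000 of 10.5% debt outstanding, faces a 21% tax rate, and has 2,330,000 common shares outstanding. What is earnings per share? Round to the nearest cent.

€0.98

Interest = €2,993,025.00, so EBT = €5,879,000 − €2,993,025.00 = €2,885,975.00.
Net income = €2,885,975.00 × (1 − 0.21) = €2,279,920.25.
Per share: €2,279,920.25 / 2,330,000 shares = €0.98.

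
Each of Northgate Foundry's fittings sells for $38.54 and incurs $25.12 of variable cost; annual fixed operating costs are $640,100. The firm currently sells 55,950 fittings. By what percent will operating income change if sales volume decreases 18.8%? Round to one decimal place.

At 55,950 units, contribution = 55,950 × $13.42 = $750,849.00.
EBIT = $750,849.00 − $640,100 = $110,749.00.
Degree of operating leverage = $750,849.00 / $110,749.00 = 6.7797.
%ΔEBIT = DOL × %ΔSales = 6.7797 × -18.8% = -127.5%.

-127.5%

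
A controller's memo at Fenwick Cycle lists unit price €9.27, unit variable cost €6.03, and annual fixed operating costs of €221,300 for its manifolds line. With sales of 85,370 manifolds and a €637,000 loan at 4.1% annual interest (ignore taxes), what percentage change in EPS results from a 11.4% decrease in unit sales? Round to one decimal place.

-108.1%

Total contribution margin = 85,370 × €3.24 = €276,598.80.
EBIT = €276,598.80 − €221,300 = €55,298.80.
After interest of €26,117.00, pre-tax earnings = €29,181.80.
Degree of combined leverage = contribution ÷ (EBIT − I) = €276,598.80 ÷ €29,181.80 = 9.4785.
%ΔEPS = DCL × %ΔSales = 9.4785 × -11.4% = -108.1%.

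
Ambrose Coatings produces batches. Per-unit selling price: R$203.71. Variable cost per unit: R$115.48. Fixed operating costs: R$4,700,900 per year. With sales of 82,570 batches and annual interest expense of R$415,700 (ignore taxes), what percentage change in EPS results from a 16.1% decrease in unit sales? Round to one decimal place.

-54.1%

At 82,570 units, contribution = 82,570 × R$88.23 = R$7,285,151.10.
Operating income = contribution − fixed costs = R$7,285,151.10 − R$4,700,900 = R$2,584,251.10.
After interest of R$415,700.00, pre-tax earnings = R$2,168,551.10.
Degree of combined leverage = contribution ÷ (EBIT − I) = R$7,285,151.10 ÷ R$2,168,551.10 = 3.3595.
%ΔEPS = DCL × %ΔSales = 3.3595 × -16.1% = -54.1%.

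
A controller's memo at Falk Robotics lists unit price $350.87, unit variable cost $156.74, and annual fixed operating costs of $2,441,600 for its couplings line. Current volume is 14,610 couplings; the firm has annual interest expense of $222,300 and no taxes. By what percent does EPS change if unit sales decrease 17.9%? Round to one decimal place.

-294.6%

Total contribution margin = 14,610 × $194.13 = $2,836,239.30.
Subtracting fixed costs: EBIT = $2,836,239.30 − $2,441,600 = $394,639.30.
Interest = $222,300.00, so EBIT − I = $172,339.30.
DCL = total CM / (EBIT − I) = $2,836,239.30 / $172,339.30 = 16.4573.
EPS therefore changes by 16.4573 × (-17.9%) = -294.6%.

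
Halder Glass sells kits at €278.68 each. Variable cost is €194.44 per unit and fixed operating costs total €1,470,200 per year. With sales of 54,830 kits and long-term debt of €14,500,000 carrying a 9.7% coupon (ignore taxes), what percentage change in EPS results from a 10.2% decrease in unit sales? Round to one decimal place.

At 54,830 units, contribution = 54,830 × €84.24 = €4,618,879.20.
Subtracting fixed costs: EBIT = €4,618,879.20 − €1,470,200 = €3,148,679.20.
After interest of €1,406,500.00, pre-tax earnings = €1,742,179.20.
DCL = total CM / (EBIT − I) = €4,618,879.20 / €1,742,179.20 = 2.6512.
EPS therefore changes by 2.6512 × (-10.2%) = -27.0%.

-27.0%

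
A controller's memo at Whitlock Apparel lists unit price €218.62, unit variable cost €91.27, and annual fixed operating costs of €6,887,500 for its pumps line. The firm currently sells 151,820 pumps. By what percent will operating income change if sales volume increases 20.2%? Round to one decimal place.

+31.4%

Total contribution margin = 151,820 × €127.35 = €19,334,277.00.
Subtracting fixed costs: EBIT = €19,334,277.00 − €6,887,500 = €12,446,777.00.
Degree of operating leverage = €19,334,277.00 / €12,446,777.00 = 1.5534.
Operating income changes by 1.5534 × +20.2% = +31.4%.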